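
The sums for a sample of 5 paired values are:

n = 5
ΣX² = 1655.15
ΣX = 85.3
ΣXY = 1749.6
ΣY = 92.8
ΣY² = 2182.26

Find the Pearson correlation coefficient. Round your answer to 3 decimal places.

0.549

r = (nΣXY − ΣXΣY) / √[(nΣX² − (ΣX)²)(nΣY² − (ΣY)²)]
Numerator: 5×1749.6 − 85.3×92.8 = 832.16
Denominator: √[(8275.75 − 7276.09)(10911.3 − 8611.84)] = √[999.66 × 2299.46] = 1516.1392
r = 832.16 / 1516.1392 ≈ 0.549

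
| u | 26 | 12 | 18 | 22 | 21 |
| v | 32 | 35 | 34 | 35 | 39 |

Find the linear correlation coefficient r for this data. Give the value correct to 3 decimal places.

-0.226

n = 5, Σu = 99, Σv = 175, Σu² = 2069, Σv² = 6151, Σuv = 3453
nΣuv − ΣuΣv = 17265 − 17325 = -60
nΣu² − (Σu)² = 10345 − 9801 = 544; nΣv² − (Σv)² = 30755 − 30625 = 130
r = -60 / √(544 × 130) = -60 / 265.9323 ≈ -0.226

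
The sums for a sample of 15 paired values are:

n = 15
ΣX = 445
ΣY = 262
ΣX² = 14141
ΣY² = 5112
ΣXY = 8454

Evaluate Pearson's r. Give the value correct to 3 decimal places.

r = (nΣXY − ΣXΣY) / √[(nΣX² − (ΣX)²)(nΣY² − (ΣY)²)]
Numerator: 15×8454 − 445×262 = 10220
Denominator: √[(212115 − 198025)(76680 − 68644)] = √[14090 × 8036] = 10640.8289
r = 10220 / 10640.8289 ≈ 0.960

0.960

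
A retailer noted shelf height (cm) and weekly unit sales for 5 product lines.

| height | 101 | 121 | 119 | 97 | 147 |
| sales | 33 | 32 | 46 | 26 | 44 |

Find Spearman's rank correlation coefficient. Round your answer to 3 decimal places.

Rank height: 2, 4, 3, 1, 5
Rank sales: 3, 2, 5, 1, 4
d = rank(height) − rank(sales): -1, 2, -2, 0, 1; Σd² = 10
ρ = 1 − 6Σd² / [n(n²−1)] = 1 − 6×10 / (5×24) = 1 − 60/120 ≈ 0.500

0.500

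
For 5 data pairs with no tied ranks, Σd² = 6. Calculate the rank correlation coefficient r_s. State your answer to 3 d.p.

0.700

ρ = 1 − 6Σd² / [n(n²−1)] = 1 − 6×6 / (5×24)
  = 1 − 36/120 = 1 − 0.3000 ≈ 0.700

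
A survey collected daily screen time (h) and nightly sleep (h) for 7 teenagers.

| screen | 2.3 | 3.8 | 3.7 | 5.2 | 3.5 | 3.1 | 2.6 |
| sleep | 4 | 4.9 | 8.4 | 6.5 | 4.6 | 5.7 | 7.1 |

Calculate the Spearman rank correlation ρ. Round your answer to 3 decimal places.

Rank screen: 1, 6, 5, 7, 4, 3, 2
Rank sleep: 1, 3, 7, 5, 2, 4, 6
d = rank(screen) − rank(sleep): 0, 3, -2, 2, 2, -1, -4; Σd² = 38
ρ = 1 − 6Σd² / [n(n²−1)] = 1 − 6×38 / (7×48) = 1 − 228/336 ≈ 0.321

0.321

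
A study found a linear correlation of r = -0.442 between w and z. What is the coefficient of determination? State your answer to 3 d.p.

r² = (-0.442)² = 0.195

0.195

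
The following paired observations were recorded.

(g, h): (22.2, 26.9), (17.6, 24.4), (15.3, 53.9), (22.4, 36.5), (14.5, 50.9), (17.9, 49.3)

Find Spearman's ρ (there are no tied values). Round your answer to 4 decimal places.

Rank g: 5, 3, 2, 6, 1, 4
Rank h: 2, 1, 6, 3, 5, 4
d = rank(g) − rank(h): 3, 2, -4, 3, -4, 0; Σd² = 54
ρ = 1 − 6Σd² / [n(n²−1)] = 1 − 6×54 / (6×35) = 1 − 324/210 ≈ -0.5429

-0.5429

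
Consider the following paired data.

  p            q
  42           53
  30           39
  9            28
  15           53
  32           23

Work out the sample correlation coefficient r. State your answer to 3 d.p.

n = 5, Σp = 128, Σq = 196, Σp² = 3994, Σq² = 8452, Σpq = 5179
nΣpq − ΣpΣq = 25895 − 25088 = 807
nΣp² − (Σp)² = 19970 − 16384 = 3586; nΣq² − (Σq)² = 42260 − 38416 = 3844
r = 807 / √(3586 × 3844) = 807 / 3712.7596 ≈ 0.217

0.217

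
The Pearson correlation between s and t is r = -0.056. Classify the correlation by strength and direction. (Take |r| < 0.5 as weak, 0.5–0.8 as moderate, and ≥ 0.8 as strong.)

r = -0.056 < 0 so the relationship is negative.
|r| = 0.056, which falls in the weak range.

weak negative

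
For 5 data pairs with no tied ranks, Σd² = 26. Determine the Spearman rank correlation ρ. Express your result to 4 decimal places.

ρ = 1 − 6Σd² / [n(n²−1)] = 1 − 6×26 / (5×24)
  = 1 − 156/120 = 1 − 1.30000 ≈ -0.3000

-0.3000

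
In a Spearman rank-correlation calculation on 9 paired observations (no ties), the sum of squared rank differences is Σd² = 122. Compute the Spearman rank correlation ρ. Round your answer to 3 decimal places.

-0.017

ρ = 1 − 6Σd² / [n(n²−1)] = 1 − 6×122 / (9×80)
  = 1 − 732/720 = 1 − 1.0167 ≈ -0.017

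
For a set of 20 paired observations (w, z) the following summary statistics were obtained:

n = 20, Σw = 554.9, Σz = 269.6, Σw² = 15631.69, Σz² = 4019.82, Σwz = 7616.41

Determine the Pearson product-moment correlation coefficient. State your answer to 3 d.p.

0.452

r = (nΣwz − ΣwΣz) / √[(nΣw² − (Σw)²)(nΣz² − (Σz)²)]
Numerator: 20×7616.41 − 554.9×269.6 = 2727.16
Denominator: √[(312633.8 − 307914.01)(80396.4 − 72684.16)] = √[4719.79 × 7712.24] = 6033.2540
r = 2727.16 / 6033.2540 ≈ 0.452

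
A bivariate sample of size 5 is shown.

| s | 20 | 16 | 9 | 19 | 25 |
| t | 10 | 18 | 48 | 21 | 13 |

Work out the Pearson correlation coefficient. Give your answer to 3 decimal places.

n = 5, Σs = 89, Σt = 110, Σs² = 1723, Σt² = 3338, Σst = 1644
nΣst − ΣsΣt = 8220 − 9790 = -1570
nΣs² − (Σs)² = 8615 − 7921 = 694; nΣt² − (Σt)² = 16690 − 12100 = 4590
r = -1570 / √(694 × 4590) = -1570 / 1784.7857 ≈ -0.880

-0.880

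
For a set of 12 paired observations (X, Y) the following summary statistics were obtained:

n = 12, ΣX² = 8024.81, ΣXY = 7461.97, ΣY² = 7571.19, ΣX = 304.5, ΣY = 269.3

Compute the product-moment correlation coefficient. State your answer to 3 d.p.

0.931

r = (nΣXY − ΣXΣY) / √[(nΣX² − (ΣX)²)(nΣY² − (ΣY)²)]
Numerator: 12×7461.97 − 304.5×269.3 = 7541.79
Denominator: √[(96297.72 − 92720.25)(90854.28 − 72522.49)] = √[3577.47 × 18331.79] = 8098.2362
r = 7541.79 / 8098.2362 ≈ 0.931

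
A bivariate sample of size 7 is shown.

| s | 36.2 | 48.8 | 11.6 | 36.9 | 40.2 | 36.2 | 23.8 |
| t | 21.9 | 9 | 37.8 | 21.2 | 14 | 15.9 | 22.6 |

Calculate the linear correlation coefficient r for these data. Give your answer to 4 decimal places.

-0.9416

n = 7, Σs = 233.7, Σt = 142.4, Σs² = 8680.97, Σt² = 3398.46, Σst = 4129
nΣst − ΣsΣt = 28903 − 33278.88 = -4375.88
nΣs² − (Σs)² = 60766.79 − 54615.69 = 6151.1; nΣt² − (Σt)² = 23789.22 − 20277.76 = 3511.46
r = -4375.88 / √(6151.1 × 3511.46) = -4375.88 / 4647.5092 ≈ -0.9416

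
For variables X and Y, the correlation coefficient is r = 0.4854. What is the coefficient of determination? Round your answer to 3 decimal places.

0.236

r² = (0.4854)² = 0.236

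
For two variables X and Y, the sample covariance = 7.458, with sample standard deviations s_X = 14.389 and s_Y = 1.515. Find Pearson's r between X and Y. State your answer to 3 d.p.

r = Cov(X,Y) / (s_X · s_Y) = 7.458 / (14.389 × 1.515)
  = 7.458 / 21.7993 ≈ 0.342

0.342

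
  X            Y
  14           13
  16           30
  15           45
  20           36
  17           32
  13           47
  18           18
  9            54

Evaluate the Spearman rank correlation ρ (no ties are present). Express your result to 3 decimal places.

Rank X: 3, 5, 4, 8, 6, 2, 7, 1
Rank Y: 1, 3, 6, 5, 4, 7, 2, 8
d = rank(X) − rank(Y): 2, 2, -2, 3, 2, -5, 5, -7; Σd² = 124
ρ = 1 − 6Σd² / [n(n²−1)] = 1 − 6×124 / (8×63) = 1 − 744/504 ≈ -0.476

-0.476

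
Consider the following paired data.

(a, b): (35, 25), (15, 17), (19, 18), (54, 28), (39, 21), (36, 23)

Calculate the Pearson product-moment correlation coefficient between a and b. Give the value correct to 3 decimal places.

0.922

n = 6, Σa = 198, Σb = 132, Σa² = 7544, Σb² = 2992, Σab = 4631
nΣab − ΣaΣb = 27786 − 26136 = 1650
nΣa² − (Σa)² = 45264 − 39204 = 6060; nΣb² − (Σb)² = 17952 − 17424 = 528
r = 1650 / √(6060 × 528) = 1650 / 1788.7649 ≈ 0.922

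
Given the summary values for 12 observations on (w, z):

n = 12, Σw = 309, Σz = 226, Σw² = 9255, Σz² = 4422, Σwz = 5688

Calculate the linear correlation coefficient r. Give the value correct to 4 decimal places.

-0.2835

r = (nΣwz − ΣwΣz) / √[(nΣw² − (Σw)²)(nΣz² − (Σz)²)]
Numerator: 12×5688 − 309×226 = -1578
Denominator: √[(111060 − 95481)(53064 − 51076)] = √[15579 × 1988] = 5565.1641
r = -1578 / 5565.1641 ≈ -0.2835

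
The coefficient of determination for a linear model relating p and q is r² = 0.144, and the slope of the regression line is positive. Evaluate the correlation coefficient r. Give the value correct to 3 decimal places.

|r| = √0.144 = 0.379
The association is positive, so r = 0.379.

0.379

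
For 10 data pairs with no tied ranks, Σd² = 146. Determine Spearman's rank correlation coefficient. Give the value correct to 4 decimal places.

ρ = 1 − 6Σd² / [n(n²−1)] = 1 − 6×146 / (10×99)
  = 1 − 876/990 = 1 − 0.88485 ≈ 0.1152

0.1152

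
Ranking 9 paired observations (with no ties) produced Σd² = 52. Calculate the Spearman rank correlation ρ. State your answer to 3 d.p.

0.567

ρ = 1 − 6Σd² / [n(n²−1)] = 1 − 6×52 / (9×80)
  = 1 − 312/720 = 1 − 0.4333 ≈ 0.567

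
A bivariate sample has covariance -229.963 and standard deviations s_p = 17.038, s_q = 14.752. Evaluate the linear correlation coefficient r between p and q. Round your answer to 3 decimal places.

-0.915

r = Cov(p,q) / (s_p · s_q) = -229.963 / (17.038 × 14.752)
  = -229.963 / 251.3446 ≈ -0.915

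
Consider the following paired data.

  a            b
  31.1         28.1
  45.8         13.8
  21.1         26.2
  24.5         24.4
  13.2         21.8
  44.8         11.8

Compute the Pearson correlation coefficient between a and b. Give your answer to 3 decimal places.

-0.726

n = 6, Σa = 180.5, Σb = 126.1, Σa² = 6291.59, Σb² = 2876.33, Σab = 3472.97
nΣab − ΣaΣb = 20837.82 − 22761.05 = -1923.23
nΣa² − (Σa)² = 37749.54 − 32580.25 = 5169.29; nΣb² − (Σb)² = 17257.98 − 15901.21 = 1356.77
r = -1923.23 / √(5169.29 × 1356.77) = -1923.23 / 2648.3084 ≈ -0.726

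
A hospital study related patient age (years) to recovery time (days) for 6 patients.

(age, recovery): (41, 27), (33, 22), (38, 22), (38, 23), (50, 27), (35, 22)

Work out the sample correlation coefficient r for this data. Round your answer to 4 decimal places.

0.8372

n = 6, Σx = 235, Σy = 143, Σx² = 9383, Σy² = 3439, Σxy = 5663
nΣxy − ΣxΣy = 33978 − 33605 = 373
nΣx² − (Σx)² = 56298 − 55225 = 1073; nΣy² − (Σy)² = 20634 − 20449 = 185
r = 373 / √(1073 × 185) = 373 / 445.5390 ≈ 0.8372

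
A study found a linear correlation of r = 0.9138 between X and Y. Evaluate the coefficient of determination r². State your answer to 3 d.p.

0.835

r² = (0.9138)² = 0.835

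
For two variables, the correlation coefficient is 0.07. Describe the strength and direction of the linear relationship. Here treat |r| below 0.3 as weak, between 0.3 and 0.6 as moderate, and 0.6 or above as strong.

r = 0.07 > 0 so the relationship is positive.
|r| = 0.07, which falls in the weak range.

weak positive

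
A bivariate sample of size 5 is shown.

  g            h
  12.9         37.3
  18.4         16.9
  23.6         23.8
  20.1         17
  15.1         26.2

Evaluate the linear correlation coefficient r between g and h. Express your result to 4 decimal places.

-0.6608

n = 5, Σg = 90.1, Σh = 121.2, Σg² = 1693.95, Σh² = 3218.78, Σgh = 2091.13
nΣgh − ΣgΣh = 10455.65 − 10920.12 = -464.47
nΣg² − (Σg)² = 8469.75 − 8118.01 = 351.74; nΣh² − (Σh)² = 16093.9 − 14689.44 = 1404.46
r = -464.47 / √(351.74 × 1404.46) = -464.47 / 702.8547 ≈ -0.6608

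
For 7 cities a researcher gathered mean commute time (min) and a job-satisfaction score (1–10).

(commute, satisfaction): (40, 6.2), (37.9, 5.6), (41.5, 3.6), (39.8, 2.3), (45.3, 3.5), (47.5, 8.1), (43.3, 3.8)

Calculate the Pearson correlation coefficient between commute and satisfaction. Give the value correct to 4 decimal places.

n = 7, Σx = 295.3, Σy = 33.1, Σx² = 12525.93, Σy² = 180.35, Σxy = 1409.02
nΣxy − ΣxΣy = 9863.14 − 9774.43 = 88.71
nΣx² − (Σx)² = 87681.51 − 87202.09 = 479.42; nΣy² − (Σy)² = 1262.45 − 1095.61 = 166.84
r = 88.71 / √(479.42 × 166.84) = 88.71 / 282.8187 ≈ 0.3137

0.3137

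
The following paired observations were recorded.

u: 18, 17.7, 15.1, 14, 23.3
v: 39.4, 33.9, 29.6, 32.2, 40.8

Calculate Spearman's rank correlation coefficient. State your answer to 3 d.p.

0.900

Rank u: 4, 3, 2, 1, 5
Rank v: 4, 3, 1, 2, 5
d = rank(u) − rank(v): 0, 0, 1, -1, 0; Σd² = 2
ρ = 1 − 6Σd² / [n(n²−1)] = 1 − 6×2 / (5×24) = 1 − 12/120 ≈ 0.900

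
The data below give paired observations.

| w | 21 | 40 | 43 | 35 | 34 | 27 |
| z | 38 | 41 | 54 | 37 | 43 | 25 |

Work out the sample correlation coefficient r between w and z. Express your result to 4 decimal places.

0.6729

n = 6, Σw = 200, Σz = 238, Σw² = 7000, Σz² = 9884, Σwz = 8192
nΣwz − ΣwΣz = 49152 − 47600 = 1552
nΣw² − (Σw)² = 42000 − 40000 = 2000; nΣz² − (Σz)² = 59304 − 56644 = 2660
r = 1552 / √(2000 × 2660) = 1552 / 2306.5125 ≈ 0.6729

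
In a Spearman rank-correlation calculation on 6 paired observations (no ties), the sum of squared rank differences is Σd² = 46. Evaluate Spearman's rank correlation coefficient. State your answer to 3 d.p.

-0.314

ρ = 1 − 6Σd² / [n(n²−1)] = 1 − 6×46 / (6×35)
  = 1 − 276/210 = 1 − 1.3143 ≈ -0.314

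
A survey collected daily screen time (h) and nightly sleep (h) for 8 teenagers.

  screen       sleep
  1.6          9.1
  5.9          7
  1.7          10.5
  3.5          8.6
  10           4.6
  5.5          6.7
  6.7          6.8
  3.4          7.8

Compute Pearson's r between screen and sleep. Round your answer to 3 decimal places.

n = 8, Σx = 38.3, Σy = 61.1, Σx² = 239.21, Σy² = 489.15, Σxy = 258.74
nΣxy − ΣxΣy = 2069.92 − 2340.13 = -270.21
nΣx² − (Σx)² = 1913.68 − 1466.89 = 446.79; nΣy² − (Σy)² = 3913.2 − 3733.21 = 179.99
r = -270.21 / √(446.79 × 179.99) = -270.21 / 283.5802 ≈ -0.953

-0.953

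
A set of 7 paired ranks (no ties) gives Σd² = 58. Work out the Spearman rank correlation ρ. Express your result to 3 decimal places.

ρ = 1 − 6Σd² / [n(n²−1)] = 1 − 6×58 / (7×48)
  = 1 − 348/336 = 1 − 1.0357 ≈ -0.036

-0.036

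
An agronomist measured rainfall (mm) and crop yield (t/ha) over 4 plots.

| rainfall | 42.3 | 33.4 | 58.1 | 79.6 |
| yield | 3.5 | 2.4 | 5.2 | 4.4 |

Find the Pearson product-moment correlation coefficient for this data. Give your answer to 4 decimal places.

n = 4, Σx = 213.4, Σy = 15.5, Σx² = 12616.62, Σy² = 64.41, Σxy = 880.57
nΣxy − ΣxΣy = 3522.28 − 3307.7 = 214.58
nΣx² − (Σx)² = 50466.48 − 45539.56 = 4926.92; nΣy² − (Σy)² = 257.64 − 240.25 = 17.39
r = 214.58 / √(4926.92 × 17.39) = 214.58 / 292.7100 ≈ 0.7331

0.7331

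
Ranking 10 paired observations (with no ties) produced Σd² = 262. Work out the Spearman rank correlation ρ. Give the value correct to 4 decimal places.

-0.5879

ρ = 1 − 6Σd² / [n(n²−1)] = 1 − 6×262 / (10×99)
  = 1 − 1572/990 = 1 − 1.58788 ≈ -0.5879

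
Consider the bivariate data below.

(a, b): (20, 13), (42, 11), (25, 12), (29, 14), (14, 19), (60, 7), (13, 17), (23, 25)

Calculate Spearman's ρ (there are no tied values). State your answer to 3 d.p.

-0.738

Rank a: 3, 7, 5, 6, 2, 8, 1, 4
Rank b: 4, 2, 3, 5, 7, 1, 6, 8
d = rank(a) − rank(b): -1, 5, 2, 1, -5, 7, -5, -4; Σd² = 146
ρ = 1 − 6Σd² / [n(n²−1)] = 1 − 6×146 / (8×63) = 1 − 876/504 ≈ -0.738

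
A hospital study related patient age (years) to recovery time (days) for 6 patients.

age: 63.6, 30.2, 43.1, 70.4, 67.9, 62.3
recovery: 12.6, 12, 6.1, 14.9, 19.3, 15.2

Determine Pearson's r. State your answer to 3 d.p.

n = 6, Σx = 337.5, Σy = 80.1, Σx² = 20262.47, Σy² = 1165.51, Σxy = 4733.06
nΣxy − ΣxΣy = 28398.36 − 27033.75 = 1364.61
nΣx² − (Σx)² = 121574.82 − 113906.25 = 7668.57; nΣy² − (Σy)² = 6993.06 − 6416.01 = 577.05
r = 1364.61 / √(7668.57 × 577.05) = 1364.61 / 2103.6037 ≈ 0.649

0.649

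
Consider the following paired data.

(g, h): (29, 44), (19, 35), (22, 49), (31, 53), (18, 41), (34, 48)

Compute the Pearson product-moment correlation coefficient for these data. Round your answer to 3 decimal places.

n = 6, Σg = 153, Σh = 270, Σg² = 4127, Σh² = 12356, Σgh = 7032
nΣgh − ΣgΣh = 42192 − 41310 = 882
nΣg² − (Σg)² = 24762 − 23409 = 1353; nΣh² − (Σh)² = 74136 − 72900 = 1236
r = 882 / √(1353 × 1236) = 882 / 1293.1775 ≈ 0.682

0.682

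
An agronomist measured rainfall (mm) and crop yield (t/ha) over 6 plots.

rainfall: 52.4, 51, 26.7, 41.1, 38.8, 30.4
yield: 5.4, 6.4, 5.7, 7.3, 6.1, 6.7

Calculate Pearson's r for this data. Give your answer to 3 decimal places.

-0.127

n = 6, Σx = 240.4, Σy = 37.6, Σx² = 10178.46, Σy² = 238, Σxy = 1501.94
nΣxy − ΣxΣy = 9011.64 − 9039.04 = -27.4
nΣx² − (Σx)² = 61070.76 − 57792.16 = 3278.6; nΣy² − (Σy)² = 1428 − 1413.76 = 14.24
r = -27.4 / √(3278.6 × 14.24) = -27.4 / 216.0724 ≈ -0.127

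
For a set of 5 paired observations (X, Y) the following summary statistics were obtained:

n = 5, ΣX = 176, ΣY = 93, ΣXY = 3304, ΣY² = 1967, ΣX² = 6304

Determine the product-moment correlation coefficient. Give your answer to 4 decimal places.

r = (nΣXY − ΣXΣY) / √[(nΣX² − (ΣX)²)(nΣY² − (ΣY)²)]
Numerator: 5×3304 − 176×93 = 152
Denominator: √[(31520 − 30976)(9835 − 8649)] = √[544 × 1186] = 803.2335
r = 152 / 803.2335 ≈ 0.1892

0.1892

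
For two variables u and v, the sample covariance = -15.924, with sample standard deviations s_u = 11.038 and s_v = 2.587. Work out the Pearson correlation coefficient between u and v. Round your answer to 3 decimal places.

r = Cov(u,v) / (s_u · s_v) = -15.924 / (11.038 × 2.587)
  = -15.924 / 28.5553 ≈ -0.558

-0.558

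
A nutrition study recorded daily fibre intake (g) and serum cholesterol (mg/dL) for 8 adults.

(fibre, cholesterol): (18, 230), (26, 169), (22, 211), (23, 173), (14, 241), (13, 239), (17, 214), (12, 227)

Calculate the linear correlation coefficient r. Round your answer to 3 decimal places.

n = 8, Σx = 145, Σy = 1704, Σx² = 2811, Σy² = 368438, Σxy = 29998
nΣxy − ΣxΣy = 239984 − 247080 = -7096
nΣx² − (Σx)² = 22488 − 21025 = 1463; nΣy² − (Σy)² = 2947504 − 2903616 = 43888
r = -7096 / √(1463 × 43888) = -7096 / 8012.9984 ≈ -0.886

-0.886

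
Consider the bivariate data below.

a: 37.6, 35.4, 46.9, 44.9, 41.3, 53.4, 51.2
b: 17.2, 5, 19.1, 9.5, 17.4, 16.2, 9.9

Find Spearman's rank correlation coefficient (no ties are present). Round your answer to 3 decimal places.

0.214

Rank a: 2, 1, 5, 4, 3, 7, 6
Rank b: 5, 1, 7, 2, 6, 4, 3
d = rank(a) − rank(b): -3, 0, -2, 2, -3, 3, 3; Σd² = 44
ρ = 1 − 6Σd² / [n(n²−1)] = 1 − 6×44 / (7×48) = 1 − 264/336 ≈ 0.214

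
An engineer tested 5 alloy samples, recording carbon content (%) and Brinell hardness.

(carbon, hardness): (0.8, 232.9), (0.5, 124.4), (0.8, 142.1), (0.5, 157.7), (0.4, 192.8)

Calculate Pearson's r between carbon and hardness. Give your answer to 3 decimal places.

0.254

n = 5, Σx = 3, Σy = 849.9, Σx² = 1.94, Σy² = 151951.31, Σxy = 518.17
nΣxy − ΣxΣy = 2590.85 − 2549.7 = 41.15
nΣx² − (Σx)² = 9.7 − 9 = 0.7; nΣy² − (Σy)² = 759756.55 − 722330.01 = 37426.54
r = 41.15 / √(0.7 × 37426.54) = 41.15 / 161.8597 ≈ 0.254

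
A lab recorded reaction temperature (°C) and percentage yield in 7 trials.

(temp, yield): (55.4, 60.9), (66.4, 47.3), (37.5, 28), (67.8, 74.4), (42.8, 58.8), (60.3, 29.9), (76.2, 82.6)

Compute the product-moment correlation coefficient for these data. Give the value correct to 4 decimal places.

n = 7, Σx = 406.4, Σy = 381.9, Σx² = 24755.58, Σy² = 23439.67, Σxy = 23222.63
nΣxy − ΣxΣy = 162558.41 − 155204.16 = 7354.25
nΣx² − (Σx)² = 173289.06 − 165160.96 = 8128.1; nΣy² − (Σy)² = 164077.69 − 145847.61 = 18230.08
r = 7354.25 / √(8128.1 × 18230.08) = 7354.25 / 12172.7529 ≈ 0.6042

0.6042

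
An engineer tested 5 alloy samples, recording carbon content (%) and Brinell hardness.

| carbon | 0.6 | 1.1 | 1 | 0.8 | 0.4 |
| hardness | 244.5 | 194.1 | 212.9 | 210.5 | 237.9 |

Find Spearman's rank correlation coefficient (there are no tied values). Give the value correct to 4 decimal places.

-0.8000

Rank carbon: 2, 5, 4, 3, 1
Rank hardness: 5, 1, 3, 2, 4
d = rank(carbon) − rank(hardness): -3, 4, 1, 1, -3; Σd² = 36
ρ = 1 − 6Σd² / [n(n²−1)] = 1 − 6×36 / (5×24) = 1 − 216/120 ≈ -0.8000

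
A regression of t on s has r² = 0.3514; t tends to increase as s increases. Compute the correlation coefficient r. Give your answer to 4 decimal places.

0.5928

|r| = √0.3514 = 0.5928
The association is positive, so r = 0.5928.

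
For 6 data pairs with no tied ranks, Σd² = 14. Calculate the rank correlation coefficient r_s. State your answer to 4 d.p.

0.6000

ρ = 1 − 6Σd² / [n(n²−1)] = 1 − 6×14 / (6×35)
  = 1 − 84/210 = 1 − 0.40000 ≈ 0.6000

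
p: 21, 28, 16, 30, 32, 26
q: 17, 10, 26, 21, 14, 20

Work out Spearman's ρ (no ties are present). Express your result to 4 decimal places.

-0.4857

Rank p: 2, 4, 1, 5, 6, 3
Rank q: 3, 1, 6, 5, 2, 4
d = rank(p) − rank(q): -1, 3, -5, 0, 4, -1; Σd² = 52
ρ = 1 − 6Σd² / [n(n²−1)] = 1 − 6×52 / (6×35) = 1 − 312/210 ≈ -0.4857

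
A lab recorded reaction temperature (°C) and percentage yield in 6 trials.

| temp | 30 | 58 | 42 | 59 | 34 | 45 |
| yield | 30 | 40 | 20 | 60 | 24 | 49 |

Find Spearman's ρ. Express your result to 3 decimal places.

Rank temp: 1, 5, 3, 6, 2, 4
Rank yield: 3, 4, 1, 6, 2, 5
d = rank(temp) − rank(yield): -2, 1, 2, 0, 0, -1; Σd² = 10
ρ = 1 − 6Σd² / [n(n²−1)] = 1 − 6×10 / (6×35) = 1 − 60/210 ≈ 0.714

0.714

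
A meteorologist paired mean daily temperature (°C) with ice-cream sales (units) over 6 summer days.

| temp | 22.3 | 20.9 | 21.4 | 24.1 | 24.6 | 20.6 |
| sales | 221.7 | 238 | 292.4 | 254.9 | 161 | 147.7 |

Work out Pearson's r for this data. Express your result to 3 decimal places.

-0.086

n = 6, Σx = 133.9, Σy = 1315.7, Σx² = 3002.39, Σy² = 304002.95, Σxy = 29321.78
nΣxy − ΣxΣy = 175930.68 − 176172.23 = -241.55
nΣx² − (Σx)² = 18014.34 − 17929.21 = 85.13; nΣy² − (Σy)² = 1824017.7 − 1731066.49 = 92951.21
r = -241.55 / √(85.13 × 92951.21) = -241.55 / 2812.9942 ≈ -0.086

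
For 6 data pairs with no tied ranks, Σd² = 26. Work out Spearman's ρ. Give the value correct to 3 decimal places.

ρ = 1 − 6Σd² / [n(n²−1)] = 1 − 6×26 / (6×35)
  = 1 − 156/210 = 1 − 0.7429 ≈ 0.257

0.257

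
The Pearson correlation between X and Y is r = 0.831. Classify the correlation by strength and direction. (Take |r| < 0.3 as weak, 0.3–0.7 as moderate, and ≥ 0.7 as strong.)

strong positive

r = 0.831 > 0 so the relationship is positive.
|r| = 0.831, which falls in the strong range.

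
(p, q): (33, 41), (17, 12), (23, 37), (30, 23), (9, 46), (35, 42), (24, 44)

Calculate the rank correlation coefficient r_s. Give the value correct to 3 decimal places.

Rank p: 6, 2, 3, 5, 1, 7, 4
Rank q: 4, 1, 3, 2, 7, 5, 6
d = rank(p) − rank(q): 2, 1, 0, 3, -6, 2, -2; Σd² = 58
ρ = 1 − 6Σd² / [n(n²−1)] = 1 − 6×58 / (7×48) = 1 − 348/336 ≈ -0.036

-0.036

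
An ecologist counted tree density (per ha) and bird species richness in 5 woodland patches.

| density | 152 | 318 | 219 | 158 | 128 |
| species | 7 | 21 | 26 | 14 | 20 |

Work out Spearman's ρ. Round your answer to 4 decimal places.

Rank density: 2, 5, 4, 3, 1
Rank species: 1, 4, 5, 2, 3
d = rank(density) − rank(species): 1, 1, -1, 1, -2; Σd² = 8
ρ = 1 − 6Σd² / [n(n²−1)] = 1 − 6×8 / (5×24) = 1 − 48/120 ≈ 0.6000

0.6000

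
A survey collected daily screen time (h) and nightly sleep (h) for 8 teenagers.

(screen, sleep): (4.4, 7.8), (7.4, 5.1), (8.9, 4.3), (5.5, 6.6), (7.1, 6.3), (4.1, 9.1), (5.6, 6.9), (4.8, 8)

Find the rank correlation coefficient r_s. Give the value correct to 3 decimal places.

Rank screen: 2, 7, 8, 4, 6, 1, 5, 3
Rank sleep: 6, 2, 1, 4, 3, 8, 5, 7
d = rank(screen) − rank(sleep): -4, 5, 7, 0, 3, -7, 0, -4; Σd² = 164
ρ = 1 − 6Σd² / [n(n²−1)] = 1 − 6×164 / (8×63) = 1 − 984/504 ≈ -0.952

-0.952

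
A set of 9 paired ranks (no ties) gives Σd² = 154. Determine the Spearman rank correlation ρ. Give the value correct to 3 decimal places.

-0.283

ρ = 1 − 6Σd² / [n(n²−1)] = 1 − 6×154 / (9×80)
  = 1 − 924/720 = 1 − 1.2833 ≈ -0.283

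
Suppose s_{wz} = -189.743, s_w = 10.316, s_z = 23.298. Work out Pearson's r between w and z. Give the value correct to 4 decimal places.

-0.7895

r = Cov(w,z) / (s_w · s_z) = -189.743 / (10.316 × 23.298)
  = -189.743 / 240.3422 ≈ -0.7895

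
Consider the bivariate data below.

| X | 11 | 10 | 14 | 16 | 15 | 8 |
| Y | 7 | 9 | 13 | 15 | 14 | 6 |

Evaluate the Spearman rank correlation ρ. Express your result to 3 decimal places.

Rank X: 3, 2, 4, 6, 5, 1
Rank Y: 2, 3, 4, 6, 5, 1
d = rank(X) − rank(Y): 1, -1, 0, 0, 0, 0; Σd² = 2
ρ = 1 − 6Σd² / [n(n²−1)] = 1 − 6×2 / (6×35) = 1 − 12/210 ≈ 0.943

0.943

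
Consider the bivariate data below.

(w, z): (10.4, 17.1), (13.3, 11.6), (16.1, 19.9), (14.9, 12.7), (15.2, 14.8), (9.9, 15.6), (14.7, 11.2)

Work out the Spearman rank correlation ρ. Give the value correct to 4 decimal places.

Rank w: 2, 3, 7, 5, 6, 1, 4
Rank z: 6, 2, 7, 3, 4, 5, 1
d = rank(w) − rank(z): -4, 1, 0, 2, 2, -4, 3; Σd² = 50
ρ = 1 − 6Σd² / [n(n²−1)] = 1 − 6×50 / (7×48) = 1 − 300/336 ≈ 0.1071

0.1071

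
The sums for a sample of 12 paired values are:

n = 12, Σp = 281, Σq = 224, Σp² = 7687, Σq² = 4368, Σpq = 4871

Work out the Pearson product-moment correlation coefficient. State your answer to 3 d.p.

r = (nΣpq − ΣpΣq) / √[(nΣp² − (Σp)²)(nΣq² − (Σq)²)]
Numerator: 12×4871 − 281×224 = -4492
Denominator: √[(92244 − 78961)(52416 − 50176)] = √[13283 × 2240] = 5454.7154
r = -4492 / 5454.7154 ≈ -0.824

-0.824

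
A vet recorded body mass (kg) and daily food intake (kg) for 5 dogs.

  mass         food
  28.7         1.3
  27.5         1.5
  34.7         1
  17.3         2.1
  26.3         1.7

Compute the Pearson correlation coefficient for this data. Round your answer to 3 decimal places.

-0.976

n = 5, Σx = 134.5, Σy = 7.6, Σx² = 3775.01, Σy² = 12.24, Σxy = 194.3
nΣxy − ΣxΣy = 971.5 − 1022.2 = -50.7
nΣx² − (Σx)² = 18875.05 − 18090.25 = 784.8; nΣy² − (Σy)² = 61.2 − 57.76 = 3.44
r = -50.7 / √(784.8 × 3.44) = -50.7 / 51.9588 ≈ -0.976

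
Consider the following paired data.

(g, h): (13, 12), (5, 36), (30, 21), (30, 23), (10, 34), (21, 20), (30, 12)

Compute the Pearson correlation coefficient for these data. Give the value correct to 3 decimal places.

-0.597

n = 7, Σg = 139, Σh = 158, Σg² = 3435, Σh² = 4110, Σgh = 2776
nΣgh − ΣgΣh = 19432 − 21962 = -2530
nΣg² − (Σg)² = 24045 − 19321 = 4724; nΣh² − (Σh)² = 28770 − 24964 = 3806
r = -2530 / √(4724 × 3806) = -2530 / 4240.2292 ≈ -0.597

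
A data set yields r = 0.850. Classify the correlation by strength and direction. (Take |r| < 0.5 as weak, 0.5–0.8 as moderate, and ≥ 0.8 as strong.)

strong positive

r = 0.850 > 0 so the relationship is positive.
|r| = 0.850, which falls in the strong range.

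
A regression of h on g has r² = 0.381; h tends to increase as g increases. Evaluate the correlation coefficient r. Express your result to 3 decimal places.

|r| = √0.381 = 0.617
The association is positive, so r = 0.617.

0.617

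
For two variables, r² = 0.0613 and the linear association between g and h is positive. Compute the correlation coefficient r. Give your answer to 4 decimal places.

0.2476

|r| = √0.0613 = 0.2476
The association is positive, so r = 0.2476.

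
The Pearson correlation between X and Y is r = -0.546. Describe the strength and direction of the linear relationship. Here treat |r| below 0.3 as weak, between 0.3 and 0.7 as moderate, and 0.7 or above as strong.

r = -0.546 < 0 so the relationship is negative.
|r| = 0.546, which falls in the moderate range.

moderate negative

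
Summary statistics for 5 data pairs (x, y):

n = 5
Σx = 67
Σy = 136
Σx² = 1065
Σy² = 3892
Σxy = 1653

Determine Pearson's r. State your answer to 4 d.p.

-0.9435

r = (nΣxy − ΣxΣy) / √[(nΣx² − (Σx)²)(nΣy² − (Σy)²)]
Numerator: 5×1653 − 67×136 = -847
Denominator: √[(5325 − 4489)(19460 − 18496)] = √[836 × 964] = 897.7216
r = -847 / 897.7216 ≈ -0.9435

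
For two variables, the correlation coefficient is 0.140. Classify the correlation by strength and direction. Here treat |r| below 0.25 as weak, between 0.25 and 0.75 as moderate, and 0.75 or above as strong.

r = 0.140 > 0 so the relationship is positive.
|r| = 0.140, which falls in the weak range.

weak positive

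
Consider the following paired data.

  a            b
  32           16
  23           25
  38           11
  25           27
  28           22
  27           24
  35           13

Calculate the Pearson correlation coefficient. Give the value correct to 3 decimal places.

n = 7, Σa = 208, Σb = 138, Σa² = 6360, Σb² = 2960, Σab = 3899
nΣab − ΣaΣb = 27293 − 28704 = -1411
nΣa² − (Σa)² = 44520 − 43264 = 1256; nΣb² − (Σb)² = 20720 − 19044 = 1676
r = -1411 / √(1256 × 1676) = -1411 / 1450.8811 ≈ -0.973

-0.973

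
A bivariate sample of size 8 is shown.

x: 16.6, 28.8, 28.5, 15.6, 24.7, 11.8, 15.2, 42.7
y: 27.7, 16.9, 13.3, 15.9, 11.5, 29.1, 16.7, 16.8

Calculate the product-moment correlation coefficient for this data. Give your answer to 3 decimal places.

-0.494

n = 8, Σx = 183.9, Σy = 147.9, Σx² = 4964.27, Σy² = 3022.79, Σxy = 3172.26
nΣxy − ΣxΣy = 25378.08 − 27198.81 = -1820.73
nΣx² − (Σx)² = 39714.16 − 33819.21 = 5894.95; nΣy² − (Σy)² = 24182.32 − 21874.41 = 2307.91
r = -1820.73 / √(5894.95 × 2307.91) = -1820.73 / 3688.4975 ≈ -0.494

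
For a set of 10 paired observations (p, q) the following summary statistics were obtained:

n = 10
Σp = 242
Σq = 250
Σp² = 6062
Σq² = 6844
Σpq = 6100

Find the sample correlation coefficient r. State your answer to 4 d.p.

0.1431

r = (nΣpq − ΣpΣq) / √[(nΣp² − (Σp)²)(nΣq² − (Σq)²)]
Numerator: 10×6100 − 242×250 = 500
Denominator: √[(60620 − 58564)(68440 − 62500)] = √[2056 × 5940] = 3494.6588
r = 500 / 3494.6588 ≈ 0.1431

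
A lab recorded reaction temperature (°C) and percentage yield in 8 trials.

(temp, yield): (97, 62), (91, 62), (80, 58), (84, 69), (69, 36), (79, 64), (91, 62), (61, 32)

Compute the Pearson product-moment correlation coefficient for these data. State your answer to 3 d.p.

n = 8, Σx = 652, Σy = 445, Σx² = 54150, Σy² = 26073, Σxy = 37226
nΣxy − ΣxΣy = 297808 − 290140 = 7668
nΣx² − (Σx)² = 433200 − 425104 = 8096; nΣy² − (Σy)² = 208584 − 198025 = 10559
r = 7668 / √(8096 × 10559) = 7668 / 9245.8458 ≈ 0.829

0.829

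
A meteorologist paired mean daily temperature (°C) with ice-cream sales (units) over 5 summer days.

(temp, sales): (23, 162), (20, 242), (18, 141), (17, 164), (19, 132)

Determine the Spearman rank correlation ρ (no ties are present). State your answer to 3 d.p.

0.100

Rank temp: 5, 4, 2, 1, 3
Rank sales: 3, 5, 2, 4, 1
d = rank(temp) − rank(sales): 2, -1, 0, -3, 2; Σd² = 18
ρ = 1 − 6Σd² / [n(n²−1)] = 1 − 6×18 / (5×24) = 1 − 108/120 ≈ 0.100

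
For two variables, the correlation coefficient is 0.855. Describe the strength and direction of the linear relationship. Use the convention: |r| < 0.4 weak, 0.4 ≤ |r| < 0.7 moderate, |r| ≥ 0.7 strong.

r = 0.855 > 0 so the relationship is positive.
|r| = 0.855, which falls in the strong range.

strong positive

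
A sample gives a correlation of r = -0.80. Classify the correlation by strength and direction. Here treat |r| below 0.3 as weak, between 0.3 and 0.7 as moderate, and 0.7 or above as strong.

r = -0.80 < 0 so the relationship is negative.
|r| = 0.80, which falls in the strong range.

strong negative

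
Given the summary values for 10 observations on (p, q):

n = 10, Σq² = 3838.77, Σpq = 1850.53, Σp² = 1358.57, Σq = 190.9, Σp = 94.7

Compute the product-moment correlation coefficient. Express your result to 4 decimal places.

0.1425

r = (nΣpq − ΣpΣq) / √[(nΣp² − (Σp)²)(nΣq² − (Σq)²)]
Numerator: 10×1850.53 − 94.7×190.9 = 427.07
Denominator: √[(13585.7 − 8968.09)(38387.7 − 36442.81)] = √[4617.61 × 1944.89] = 2996.7889
r = 427.07 / 2996.7889 ≈ 0.1425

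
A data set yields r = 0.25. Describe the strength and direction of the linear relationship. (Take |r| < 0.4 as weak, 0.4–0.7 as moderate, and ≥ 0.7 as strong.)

r = 0.25 > 0 so the relationship is positive.
|r| = 0.25, which falls in the weak range.

weak positive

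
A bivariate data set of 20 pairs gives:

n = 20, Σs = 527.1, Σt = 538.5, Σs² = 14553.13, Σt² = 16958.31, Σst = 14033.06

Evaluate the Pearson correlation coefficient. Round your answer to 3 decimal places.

r = (nΣst − ΣsΣt) / √[(nΣs² − (Σs)²)(nΣt² − (Σt)²)]
Numerator: 20×14033.06 − 527.1×538.5 = -3182.15
Denominator: √[(291062.6 − 277834.41)(339166.2 − 289982.25)] = √[13228.19 × 49183.95] = 25507.1487
r = -3182.15 / 25507.1487 ≈ -0.125

-0.125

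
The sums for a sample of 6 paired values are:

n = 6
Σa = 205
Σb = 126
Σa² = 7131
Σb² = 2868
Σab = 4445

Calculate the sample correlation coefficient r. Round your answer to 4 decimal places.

r = (nΣab − ΣaΣb) / √[(nΣa² − (Σa)²)(nΣb² − (Σb)²)]
Numerator: 6×4445 − 205×126 = 840
Denominator: √[(42786 − 42025)(17208 − 15876)] = √[761 × 1332] = 1006.8029
r = 840 / 1006.8029 ≈ 0.8343

0.8343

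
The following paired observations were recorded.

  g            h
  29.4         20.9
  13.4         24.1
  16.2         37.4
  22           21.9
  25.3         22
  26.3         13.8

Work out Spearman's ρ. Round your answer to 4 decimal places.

-0.8286

Rank g: 6, 1, 2, 3, 4, 5
Rank h: 2, 5, 6, 3, 4, 1
d = rank(g) − rank(h): 4, -4, -4, 0, 0, 4; Σd² = 64
ρ = 1 − 6Σd² / [n(n²−1)] = 1 − 6×64 / (6×35) = 1 − 384/210 ≈ -0.8286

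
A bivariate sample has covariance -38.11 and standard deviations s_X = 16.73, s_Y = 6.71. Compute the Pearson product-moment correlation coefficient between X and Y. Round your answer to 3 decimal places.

-0.339

r = Cov(X,Y) / (s_X · s_Y) = -38.11 / (16.73 × 6.71)
  = -38.11 / 112.2583 ≈ -0.339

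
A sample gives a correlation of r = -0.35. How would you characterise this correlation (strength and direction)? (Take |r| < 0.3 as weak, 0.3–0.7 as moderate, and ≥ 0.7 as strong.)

r = -0.35 < 0 so the relationship is negative.
|r| = 0.35, which falls in the moderate range.

moderate negative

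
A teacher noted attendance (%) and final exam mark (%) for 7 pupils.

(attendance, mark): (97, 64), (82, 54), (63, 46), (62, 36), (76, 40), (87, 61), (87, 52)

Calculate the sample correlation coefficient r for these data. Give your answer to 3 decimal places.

0.863

n = 7, Σx = 554, Σy = 353, Σx² = 44860, Σy² = 18449, Σxy = 28637
nΣxy − ΣxΣy = 200459 − 195562 = 4897
nΣx² − (Σx)² = 314020 − 306916 = 7104; nΣy² − (Σy)² = 129143 − 124609 = 4534
r = 4897 / √(7104 × 4534) = 4897 / 5675.3446 ≈ 0.863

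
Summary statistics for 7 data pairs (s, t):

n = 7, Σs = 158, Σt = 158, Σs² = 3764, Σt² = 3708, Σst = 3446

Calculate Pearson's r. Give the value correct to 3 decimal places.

r = (nΣst − ΣsΣt) / √[(nΣs² − (Σs)²)(nΣt² − (Σt)²)]
Numerator: 7×3446 − 158×158 = -842
Denominator: √[(26348 − 24964)(25956 − 24964)] = √[1384 × 992] = 1171.7201
r = -842 / 1171.7201 ≈ -0.719

-0.719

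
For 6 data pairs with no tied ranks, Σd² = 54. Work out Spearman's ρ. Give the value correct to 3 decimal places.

-0.543

ρ = 1 − 6Σd² / [n(n²−1)] = 1 − 6×54 / (6×35)
  = 1 − 324/210 = 1 − 1.5429 ≈ -0.543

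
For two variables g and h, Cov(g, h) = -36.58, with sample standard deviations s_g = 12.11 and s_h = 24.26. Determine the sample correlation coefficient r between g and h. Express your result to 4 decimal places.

-0.1245

r = Cov(g,h) / (s_g · s_h) = -36.58 / (12.11 × 24.26)
  = -36.58 / 293.7886 ≈ -0.1245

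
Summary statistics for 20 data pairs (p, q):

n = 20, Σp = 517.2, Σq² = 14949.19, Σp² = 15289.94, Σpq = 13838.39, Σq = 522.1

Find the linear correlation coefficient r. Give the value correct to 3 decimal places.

r = (nΣpq − ΣpΣq) / √[(nΣp² − (Σp)²)(nΣq² − (Σq)²)]
Numerator: 20×13838.39 − 517.2×522.1 = 6737.68
Denominator: √[(305798.8 − 267495.84)(298983.8 − 272588.41)] = √[38302.96 × 26395.39] = 31796.5653
r = 6737.68 / 31796.5653 ≈ 0.212

0.212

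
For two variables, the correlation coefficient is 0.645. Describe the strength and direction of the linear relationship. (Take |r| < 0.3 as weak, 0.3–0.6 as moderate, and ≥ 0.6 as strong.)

r = 0.645 > 0 so the relationship is positive.
|r| = 0.645, which falls in the strong range.

strong positive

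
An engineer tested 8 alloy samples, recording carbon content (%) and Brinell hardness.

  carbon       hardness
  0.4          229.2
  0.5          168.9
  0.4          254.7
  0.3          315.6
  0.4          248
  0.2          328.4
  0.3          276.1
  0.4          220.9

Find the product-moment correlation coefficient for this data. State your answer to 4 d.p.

-0.9447

n = 8, Σx = 2.9, Σy = 2041.8, Σx² = 1.11, Σy² = 539913.88, Σxy = 708.76
nΣxy − ΣxΣy = 5670.08 − 5921.22 = -251.14
nΣx² − (Σx)² = 8.88 − 8.41 = 0.47; nΣy² − (Σy)² = 4319311.04 − 4168947.24 = 150363.8
r = -251.14 / √(0.47 × 150363.8) = -251.14 / 265.8402 ≈ -0.9447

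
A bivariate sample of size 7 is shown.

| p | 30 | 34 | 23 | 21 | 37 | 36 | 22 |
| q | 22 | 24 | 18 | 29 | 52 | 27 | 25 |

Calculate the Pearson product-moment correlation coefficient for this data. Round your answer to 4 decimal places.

n = 7, Σp = 203, Σq = 197, Σp² = 6175, Σq² = 6283, Σpq = 5945
nΣpq − ΣpΣq = 41615 − 39991 = 1624
nΣp² − (Σp)² = 43225 − 41209 = 2016; nΣq² − (Σq)² = 43981 − 38809 = 5172
r = 1624 / √(2016 × 5172) = 1624 / 3229.0482 ≈ 0.5029

0.5029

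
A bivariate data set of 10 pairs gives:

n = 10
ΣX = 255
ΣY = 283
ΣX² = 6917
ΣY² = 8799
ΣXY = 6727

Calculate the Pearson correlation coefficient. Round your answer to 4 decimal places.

-0.8554

r = (nΣXY − ΣXΣY) / √[(nΣX² − (ΣX)²)(nΣY² − (ΣY)²)]
Numerator: 10×6727 − 255×283 = -4895
Denominator: √[(69170 − 65025)(87990 − 80089)] = √[4145 × 7901] = 5722.7306
r = -4895 / 5722.7306 ≈ -0.8554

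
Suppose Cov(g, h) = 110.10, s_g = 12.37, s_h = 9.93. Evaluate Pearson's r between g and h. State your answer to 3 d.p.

0.896

r = Cov(g,h) / (s_g · s_h) = 110.10 / (12.37 × 9.93)
  = 110.10 / 122.8341 ≈ 0.896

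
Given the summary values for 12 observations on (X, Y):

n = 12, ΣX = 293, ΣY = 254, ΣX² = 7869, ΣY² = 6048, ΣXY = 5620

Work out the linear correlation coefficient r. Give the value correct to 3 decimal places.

r = (nΣXY − ΣXΣY) / √[(nΣX² − (ΣX)²)(nΣY² − (ΣY)²)]
Numerator: 12×5620 − 293×254 = -6982
Denominator: √[(94428 − 85849)(72576 − 64516)] = √[8579 × 8060] = 8315.4519
r = -6982 / 8315.4519 ≈ -0.840

-0.840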